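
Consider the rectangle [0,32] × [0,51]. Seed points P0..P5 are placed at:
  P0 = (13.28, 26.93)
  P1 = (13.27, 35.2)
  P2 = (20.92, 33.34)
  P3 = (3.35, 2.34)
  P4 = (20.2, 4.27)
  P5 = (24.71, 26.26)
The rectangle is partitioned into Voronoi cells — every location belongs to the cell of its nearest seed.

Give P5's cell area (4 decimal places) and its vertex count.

Area of P5's cell: 219.0434 (4 vertices)

1. box [0,32]×[0,51]: [(0, 0) (32, 0) (32, 51) (0, 51)]
2. ⊥bis P5·P0 via (18.995,26.595): [(17.4361, 0) (32, 0) (32, 51) (20.4256, 51)]  |A|=666.5285
3. ⊥bis P5·P1 via (18.99,30.73): [(19.2574, 31.0722) (17.4361, 0) (32, 0) (32, 47.3781)]  |A|=528.1263
4. ⊥bis P5·P2 via (22.815,29.8): [(19.0652, 27.7927) (17.4361, 0) (32, 0) (32, 34.7168)]  |A|=426.913
5. ⊥bis P5·P3 via (14.03,14.3): [(19.0652, 27.7927) (18.0632, 10.6985) (30.0439, 0) (32, 0) (32, 34.7168)]  |A|=359.471
6. ⊥bis P5·P4 via (22.455,15.265): [(19.0652, 27.7927) (18.3799, 16.1008) (32, 13.3074) (32, 34.7168)]  |A|=219.0434
7. canonical 4-gon: [(19.0652, 27.7927) (18.3799, 16.1008) (32, 13.3074) (32, 34.7168)]
8. shoelace: 219.0434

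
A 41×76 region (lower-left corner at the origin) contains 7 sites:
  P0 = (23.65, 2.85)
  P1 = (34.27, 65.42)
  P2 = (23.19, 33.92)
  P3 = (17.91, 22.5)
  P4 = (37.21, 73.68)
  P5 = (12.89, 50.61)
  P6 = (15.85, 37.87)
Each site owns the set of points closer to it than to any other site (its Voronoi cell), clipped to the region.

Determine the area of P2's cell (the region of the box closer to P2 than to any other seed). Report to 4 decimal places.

1. box [0,41]×[0,76]: [(0, 0) (41, 0) (41, 76) (0, 76)]
2. ⊥bis P2·P0 via (23.42,18.385): [(0, 18.0383) (41, 18.6453) (41, 76) (0, 76)]  |A|=2363.9875
3. ⊥bis P2·P1 via (28.73,49.67): [(0, 59.7757) (0, 18.0383) (41, 18.6453) (41, 45.3541)]  |A|=1403.1472
4. ⊥bis P2·P3 via (20.55,28.21): [(0, 59.7757) (0, 37.7112) (41, 18.755) (41, 45.3541)]  |A|=997.6019
5. ⊥bis P2·P4 via (30.2,53.8): [(0, 59.7757) (0, 37.7112) (41, 18.755) (41, 45.3541)]  |A|=997.6019
6. ⊥bis P2·P5 via (18.04,42.265): [(29.5638, 49.3767) (6.0949, 34.8933) (41, 18.755) (41, 45.3541)]  |A|=594.243
7. ⊥bis P2·P6 via (19.52,35.895): [(29.5638, 49.3767) (25.3885, 46.8) (16.4135, 30.1225) (41, 18.755) (41, 45.3541)]  |A|=486.7896
8. canonical 5-gon: [(29.5638, 49.3767) (25.3885, 46.8) (16.4135, 30.1225) (41, 18.755) (41, 45.3541)]
9. shoelace: 486.7896

Area of P2's cell: 486.7896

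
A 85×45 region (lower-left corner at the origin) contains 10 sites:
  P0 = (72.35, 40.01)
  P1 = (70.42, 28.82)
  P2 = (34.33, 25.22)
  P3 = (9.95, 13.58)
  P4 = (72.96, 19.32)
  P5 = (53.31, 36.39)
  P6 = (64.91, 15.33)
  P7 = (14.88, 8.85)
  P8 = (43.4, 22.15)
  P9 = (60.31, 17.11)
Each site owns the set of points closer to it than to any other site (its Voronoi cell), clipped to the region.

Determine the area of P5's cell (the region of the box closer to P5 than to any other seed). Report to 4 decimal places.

1. box [0,85]×[0,45]: [(0, 0) (85, 0) (85, 45) (0, 45)]
2. ⊥bis P5·P0 via (62.83,38.2): [(0, 0) (70.0928, 0) (61.5371, 45) (0, 45)]  |A|=2961.6741
3. ⊥bis P5·P1 via (61.865,32.605): [(0, 0) (47.4395, 0) (63.284, 35.8122) (61.5371, 45) (0, 45)]  |A|=2556.0417
4. ⊥bis P5·P2 via (43.82,30.805): [(53.6664, 14.0741) (63.284, 35.8122) (61.5371, 45) (35.466, 45)]  |A|=466.3045
5. ⊥bis P5·P3 via (31.63,24.985): [(53.6664, 14.0741) (63.284, 35.8122) (61.5371, 45) (35.466, 45)]  |A|=466.3045
6. ⊥bis P5·P4 via (63.135,27.855): [(52.6556, 15.7917) (56.2641, 19.9456) (63.284, 35.8122) (61.5371, 45) (35.466, 45)]  |A|=461.1062
7. ⊥bis P5·P6 via (59.11,25.86): [(49.7608, 20.7104) (58.8069, 25.6931) (63.284, 35.8122) (61.5371, 45) (35.466, 45)]  |A|=426.5582
8. ⊥bis P5·P7 via (34.095,22.62): [(49.7608, 20.7104) (58.8069, 25.6931) (63.284, 35.8122) (61.5371, 45) (35.466, 45)]  |A|=426.5582
9. ⊥bis P5·P8 via (48.355,29.27): [(42.2043, 33.5505) (55.8417, 24.0598) (58.8069, 25.6931) (63.284, 35.8122) (61.5371, 45) (35.466, 45)]  |A|=374.8637
10. ⊥bis P5·P9 via (56.81,26.75): [(42.2043, 33.5505) (53.6334, 25.5967) (59.7462, 27.8161) (63.284, 35.8122) (61.5371, 45) (35.466, 45)]  |A|=365.3352
11. canonical 6-gon: [(42.2043, 33.5505) (53.6334, 25.5967) (59.7462, 27.8161) (63.284, 35.8122) (61.5371, 45) (35.466, 45)]
12. shoelace: 365.3352

Area of P5's cell: 365.3352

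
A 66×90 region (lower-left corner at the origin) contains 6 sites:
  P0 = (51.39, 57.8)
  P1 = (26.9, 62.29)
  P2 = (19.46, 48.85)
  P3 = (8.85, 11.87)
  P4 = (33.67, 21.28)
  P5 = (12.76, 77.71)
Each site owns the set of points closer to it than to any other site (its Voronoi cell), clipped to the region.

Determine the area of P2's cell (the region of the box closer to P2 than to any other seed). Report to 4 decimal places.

1. box [0,66]×[0,90]: [(0, 0) (66, 0) (66, 90) (0, 90)]
2. ⊥bis P2·P0 via (35.425,53.325): [(0, 0) (50.372, 0) (25.145, 90) (0, 90)]  |A|=3398.2653
3. ⊥bis P2·P1 via (23.18,55.57): [(0, 68.4018) (0, 0) (50.372, 0) (36.9291, 47.9589)]  |A|=2470.9022
4. ⊥bis P2·P3 via (14.155,30.36): [(0, 68.4018) (0, 34.4212) (44.2852, 21.7153) (36.9291, 47.9589)]  |A|=1161.8046
5. ⊥bis P2·P4 via (26.565,35.065): [(0, 68.4018) (0, 34.4212) (16.263, 29.7552) (38.7788, 41.3602) (36.9291, 47.9589)]  |A|=908.6938
6. ⊥bis P2·P5 via (16.11,63.28): [(11.2785, 62.1583) (0, 59.54) (0, 34.4212) (16.263, 29.7552) (38.7788, 41.3602) (36.9291, 47.9589)]  |A|=858.72
7. canonical 6-gon: [(11.2785, 62.1583) (0, 59.54) (0, 34.4212) (16.263, 29.7552) (38.7788, 41.3602) (36.9291, 47.9589)]
8. shoelace: 858.72

Area of P2's cell: 858.7200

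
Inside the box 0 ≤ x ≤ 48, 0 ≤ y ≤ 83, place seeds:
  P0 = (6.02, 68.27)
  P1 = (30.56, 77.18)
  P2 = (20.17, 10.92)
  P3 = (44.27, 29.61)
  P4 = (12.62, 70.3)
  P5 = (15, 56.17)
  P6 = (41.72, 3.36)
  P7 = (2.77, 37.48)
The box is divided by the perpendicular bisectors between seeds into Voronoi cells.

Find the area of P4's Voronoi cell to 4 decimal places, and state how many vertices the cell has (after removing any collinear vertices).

Area of P4's cell: 260.0560 (4 vertices)

1. box [0,48]×[0,83]: [(0, 0) (48, 0) (48, 83) (0, 83)]
2. ⊥bis P4·P0 via (9.32,69.285): [(30.6304, 0) (48, 0) (48, 83) (5.1016, 83)]  |A|=2501.1226
3. ⊥bis P4·P1 via (21.59,73.74): [(30.6304, 0) (48, 0) (48, 4.8744) (18.0388, 83) (5.1016, 83)]  |A|=1330.7535
4. ⊥bis P4·P2 via (16.395,40.61): [(18.0741, 40.8235) (33.4631, 42.7802) (18.0388, 83) (5.1016, 83)]  |A|=597.3853
5. ⊥bis P4·P3 via (28.445,49.955): [(17.8098, 41.6826) (30.1908, 51.3129) (18.0388, 83) (5.1016, 83)]  |A|=521.9375
6. ⊥bis P4·P5 via (13.81,63.235): [(11.3103, 62.814) (24.9022, 65.1033) (18.0388, 83) (5.1016, 83)]  |A|=260.056
7. ⊥bis P4·P6 via (27.17,36.83): [(11.3103, 62.814) (24.9022, 65.1033) (18.0388, 83) (5.1016, 83)]  |A|=260.056
8. ⊥bis P4·P7 via (7.695,53.89): [(11.3103, 62.814) (24.9022, 65.1033) (18.0388, 83) (5.1016, 83)]  |A|=260.056
9. canonical 4-gon: [(11.3103, 62.814) (24.9022, 65.1033) (18.0388, 83) (5.1016, 83)]
10. shoelace: 260.056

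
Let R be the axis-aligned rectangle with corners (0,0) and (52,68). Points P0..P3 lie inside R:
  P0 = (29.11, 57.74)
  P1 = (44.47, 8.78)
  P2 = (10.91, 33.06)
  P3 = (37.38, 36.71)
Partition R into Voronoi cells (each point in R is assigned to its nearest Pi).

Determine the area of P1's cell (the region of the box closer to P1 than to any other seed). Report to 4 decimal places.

Area of P1's cell: 703.5368

1. box [0,52]×[0,68]: [(0, 0) (52, 0) (52, 68) (0, 68)]
2. ⊥bis P1·P0 via (36.79,33.26): [(0, 21.718) (0, 0) (52, 0) (52, 38.0318)]  |A|=1553.4949
3. ⊥bis P1·P2 via (27.69,20.92): [(36.5672, 33.1901) (12.5548, 0) (52, 0) (52, 38.0318)]  |A|=948.0639
4. ⊥bis P1·P3 via (40.925,22.745): [(26.3299, 19.04) (12.5548, 0) (52, 0) (52, 25.5564)]  |A|=703.5368
5. canonical 4-gon: [(26.3299, 19.04) (12.5548, 0) (52, 0) (52, 25.5564)]
6. shoelace: 703.5368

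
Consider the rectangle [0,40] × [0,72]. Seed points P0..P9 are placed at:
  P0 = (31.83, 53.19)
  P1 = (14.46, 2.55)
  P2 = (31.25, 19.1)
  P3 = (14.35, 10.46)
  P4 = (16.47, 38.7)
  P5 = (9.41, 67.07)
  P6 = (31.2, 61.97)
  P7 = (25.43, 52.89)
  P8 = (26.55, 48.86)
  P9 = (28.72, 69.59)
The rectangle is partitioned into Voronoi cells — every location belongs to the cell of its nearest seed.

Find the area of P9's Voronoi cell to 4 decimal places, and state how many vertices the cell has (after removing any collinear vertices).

1. box [0,40]×[0,72]: [(0, 0) (40, 0) (40, 72) (0, 72)]
2. ⊥bis P9·P0 via (30.275,61.39): [(0, 55.6488) (40, 63.2342) (40, 72) (0, 72)]  |A|=502.3396
3. ⊥bis P9·P1 via (21.59,36.07): [(0, 55.6488) (40, 63.2342) (40, 72) (0, 72)]  |A|=502.3396
4. ⊥bis P9·P2 via (29.985,44.345): [(0, 55.6488) (40, 63.2342) (40, 72) (0, 72)]  |A|=502.3396
5. ⊥bis P9·P3 via (21.535,40.025): [(0, 55.6488) (40, 63.2342) (40, 72) (0, 72)]  |A|=502.3396
6. ⊥bis P9·P4 via (22.595,54.145): [(0, 63.1055) (12.7202, 58.061) (40, 63.2342) (40, 72) (0, 72)]  |A|=454.9145
7. ⊥bis P9·P5 via (19.065,68.33): [(20.2195, 59.4831) (40, 63.2342) (40, 72) (18.5861, 72)]  |A|=220.7135
8. ⊥bis P9·P6 via (29.96,65.78): [(19.8281, 62.4825) (40, 69.0476) (40, 72) (18.5861, 72)]  |A|=131.6814
9. ⊥bis P9·P7 via (27.075,61.24): [(19.8033, 62.6726) (20.1826, 62.5978) (40, 69.0476) (40, 72) (18.5861, 72)]  |A|=131.6463
10. ⊥bis P9·P8 via (27.635,59.225): [(19.8033, 62.6726) (20.1826, 62.5978) (40, 69.0476) (40, 72) (18.5861, 72)]  |A|=131.6463
11. canonical 5-gon: [(19.8033, 62.6726) (20.1826, 62.5978) (40, 69.0476) (40, 72) (18.5861, 72)]
12. shoelace: 131.6463

Area of P9's cell: 131.6463 (5 vertices)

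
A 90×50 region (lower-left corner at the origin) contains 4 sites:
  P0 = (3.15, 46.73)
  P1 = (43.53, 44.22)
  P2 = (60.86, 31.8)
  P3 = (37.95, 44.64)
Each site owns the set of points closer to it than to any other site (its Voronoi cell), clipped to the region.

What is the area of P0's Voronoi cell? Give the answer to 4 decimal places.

1. box [0,90]×[0,50]: [(0, 0) (90, 0) (90, 50) (0, 50)]
2. ⊥bis P0·P1 via (23.34,45.475): [(0, 0) (20.5133, 0) (23.6213, 50) (0, 50)]  |A|=1103.3642
3. ⊥bis P0·P2 via (32.005,39.265): [(0, 0) (20.5133, 0) (23.6213, 50) (0, 50)]  |A|=1103.3642
4. ⊥bis P0·P3 via (20.55,45.685): [(0, 0) (17.8063, 0) (20.8091, 50) (0, 50)]  |A|=965.3856
5. canonical 4-gon: [(0, 0) (17.8063, 0) (20.8091, 50) (0, 50)]
6. shoelace: 965.3856

Area of P0's cell: 965.3856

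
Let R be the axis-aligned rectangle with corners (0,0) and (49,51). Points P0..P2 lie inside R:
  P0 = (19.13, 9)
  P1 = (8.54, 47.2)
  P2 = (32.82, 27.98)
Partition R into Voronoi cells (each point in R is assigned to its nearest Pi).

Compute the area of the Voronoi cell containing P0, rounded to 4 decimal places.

1. box [0,49]×[0,51]: [(0, 0) (49, 0) (49, 51) (0, 51)]
2. ⊥bis P0·P1 via (13.835,28.1): [(0, 24.2646) (0, 0) (49, 0) (49, 37.8486)]  |A|=1521.7737
3. ⊥bis P0·P2 via (25.975,18.49): [(12.9801, 27.863) (0, 24.2646) (0, 0) (49, 0) (49, 1.8824)]  |A|=874.0244
4. canonical 5-gon: [(12.9801, 27.863) (0, 24.2646) (0, 0) (49, 0) (49, 1.8824)]
5. shoelace: 874.0244

Area of P0's cell: 874.0244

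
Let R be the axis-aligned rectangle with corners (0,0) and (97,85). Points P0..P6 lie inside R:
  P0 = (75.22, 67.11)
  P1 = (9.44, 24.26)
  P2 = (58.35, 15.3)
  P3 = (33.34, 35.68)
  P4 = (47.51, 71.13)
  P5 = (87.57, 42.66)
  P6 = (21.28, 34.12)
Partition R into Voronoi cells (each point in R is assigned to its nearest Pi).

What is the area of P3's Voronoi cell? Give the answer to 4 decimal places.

1. box [0,97]×[0,85]: [(0, 0) (97, 0) (97, 85) (0, 85)]
2. ⊥bis P3·P0 via (54.28,51.395): [(0, 0) (92.8508, 0) (29.0602, 85) (0, 85)]  |A|=5181.2173
3. ⊥bis P3·P1 via (21.39,29.97): [(0, 74.7354) (35.7104, 0) (92.8508, 0) (29.0602, 85) (0, 85)]  |A|=3846.8018
4. ⊥bis P3·P2 via (45.845,25.49): [(0, 74.7354) (31.7788, 8.2282) (60.3565, 43.2982) (29.0602, 85) (0, 85)]  |A|=2423.2512
5. ⊥bis P3·P4 via (40.425,53.405): [(3.0546, 68.3426) (31.7788, 8.2282) (60.3565, 43.2982) (58.0624, 46.355)]  |A|=1421.4975
6. ⊥bis P3·P5 via (60.455,39.17): [(3.0546, 68.3426) (31.7788, 8.2282) (59.9827, 42.8395) (59.8341, 43.9943) (58.0624, 46.355)]  |A|=1421.2476
7. ⊥bis P3·P6 via (27.31,34.9): [(24.0707, 59.9421) (30.3819, 11.1515) (31.7788, 8.2282) (59.9827, 42.8395) (59.8341, 43.9943) (58.0624, 46.355)]  |A|=935.0624
8. canonical 6-gon: [(24.0707, 59.9421) (30.3819, 11.1515) (31.7788, 8.2282) (59.9827, 42.8395) (59.8341, 43.9943) (58.0624, 46.355)]
9. shoelace: 935.0624

Area of P3's cell: 935.0624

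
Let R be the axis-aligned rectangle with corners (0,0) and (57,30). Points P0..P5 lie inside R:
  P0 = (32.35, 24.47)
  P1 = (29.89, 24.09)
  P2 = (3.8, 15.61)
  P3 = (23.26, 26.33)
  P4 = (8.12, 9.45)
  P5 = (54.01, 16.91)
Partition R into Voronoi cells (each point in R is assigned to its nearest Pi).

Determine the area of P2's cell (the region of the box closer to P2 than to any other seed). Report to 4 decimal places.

1. box [0,57]×[0,30]: [(0, 0) (57, 0) (57, 30) (0, 30)]
2. ⊥bis P2·P0 via (18.075,20.04): [(0, 0) (24.2941, 0) (14.9841, 30) (0, 30)]  |A|=589.1723
3. ⊥bis P2·P1 via (16.845,19.85): [(0, 0) (23.2968, 0) (13.546, 30) (0, 30)]  |A|=552.6417
4. ⊥bis P2·P3 via (13.53,20.97): [(0, 0) (23.2968, 0) (20.7279, 7.9036) (8.5556, 30) (0, 30)]  |A|=497.5075
5. ⊥bis P2·P4 via (5.96,12.53): [(0, 8.3503) (14.7742, 18.7114) (8.5556, 30) (0, 30)]  |A|=208.2193
6. ⊥bis P2·P5 via (28.905,16.26): [(0, 8.3503) (14.7742, 18.7114) (8.5556, 30) (0, 30)]  |A|=208.2193
7. canonical 4-gon: [(0, 8.3503) (14.7742, 18.7114) (8.5556, 30) (0, 30)]
8. shoelace: 208.2193

Area of P2's cell: 208.2193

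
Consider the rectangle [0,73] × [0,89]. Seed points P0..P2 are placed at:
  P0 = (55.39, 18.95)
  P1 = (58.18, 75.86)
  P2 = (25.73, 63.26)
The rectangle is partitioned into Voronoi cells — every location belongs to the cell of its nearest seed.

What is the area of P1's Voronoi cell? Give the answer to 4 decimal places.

Area of P1's cell: 1274.8678

1. box [0,73]×[0,89]: [(0, 0) (73, 0) (73, 89) (0, 89)]
2. ⊥bis P1·P0 via (56.785,47.405): [(0, 50.1889) (73, 46.6101) (73, 89) (0, 89)]  |A|=2963.8389
3. ⊥bis P1·P2 via (41.955,69.56): [(50.4367, 47.7162) (73, 46.6101) (73, 89) (34.4066, 89)]  |A|=1274.8678
4. canonical 4-gon: [(50.4367, 47.7162) (73, 46.6101) (73, 89) (34.4066, 89)]
5. shoelace: 1274.8678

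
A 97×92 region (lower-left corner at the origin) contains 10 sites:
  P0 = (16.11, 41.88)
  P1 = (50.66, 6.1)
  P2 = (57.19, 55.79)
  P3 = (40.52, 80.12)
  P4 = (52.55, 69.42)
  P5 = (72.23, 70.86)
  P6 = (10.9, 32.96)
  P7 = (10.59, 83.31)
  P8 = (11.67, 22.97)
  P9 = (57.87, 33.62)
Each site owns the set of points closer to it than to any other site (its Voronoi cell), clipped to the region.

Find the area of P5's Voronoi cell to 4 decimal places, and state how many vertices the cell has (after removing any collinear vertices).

Area of P5's cell: 1462.9758 (6 vertices)

1. box [0,97]×[0,92]: [(0, 0) (97, 0) (97, 92) (0, 92)]
2. ⊥bis P5·P0 via (44.17,56.37): [(73.2791, 0) (97, 0) (97, 92) (25.7709, 92)]  |A|=4367.7
3. ⊥bis P5·P1 via (61.445,38.48): [(51.7388, 41.7129) (97, 26.6375) (97, 92) (25.7709, 92)]  |A|=3270.1445
4. ⊥bis P5·P2 via (64.71,63.325): [(97, 31.0993) (97, 92) (35.9778, 92)]  |A|=1858.1479
5. ⊥bis P5·P3 via (56.375,75.49): [(55.5052, 72.5115) (97, 31.0993) (97, 92) (61.1963, 92)]  |A|=1612.4124
6. ⊥bis P5·P4 via (62.39,70.14): [(60.8718, 90.8888) (62.7452, 65.2859) (97, 31.0993) (97, 92) (61.1963, 92)]  |A|=1526.4983
7. ⊥bis P5·P6 via (41.565,51.91): [(60.8718, 90.8888) (62.7452, 65.2859) (97, 31.0993) (97, 92) (61.1963, 92)]  |A|=1526.4983
8. ⊥bis P5·P7 via (41.41,77.085): [(60.8718, 90.8888) (62.7452, 65.2859) (97, 31.0993) (97, 92) (61.1963, 92)]  |A|=1526.4983
9. ⊥bis P5·P8 via (41.95,46.915): [(60.8718, 90.8888) (62.7452, 65.2859) (97, 31.0993) (97, 92) (61.1963, 92)]  |A|=1526.4983
10. ⊥bis P5·P9 via (65.05,52.24): [(60.8718, 90.8888) (62.7452, 65.2859) (82.5968, 45.4738) (97, 39.9199) (97, 92) (61.1963, 92)]  |A|=1462.9758
11. canonical 6-gon: [(60.8718, 90.8888) (62.7452, 65.2859) (82.5968, 45.4738) (97, 39.9199) (97, 92) (61.1963, 92)]
12. shoelace: 1462.9758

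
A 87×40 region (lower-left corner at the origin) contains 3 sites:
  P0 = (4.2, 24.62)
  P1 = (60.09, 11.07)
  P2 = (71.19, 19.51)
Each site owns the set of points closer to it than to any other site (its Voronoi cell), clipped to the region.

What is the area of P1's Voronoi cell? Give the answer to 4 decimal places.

1. box [0,87]×[0,40]: [(0, 0) (87, 0) (87, 40) (0, 40)]
2. ⊥bis P1·P0 via (32.145,17.845): [(27.8186, 0) (87, 0) (87, 40) (37.5163, 40)]  |A|=2173.3016
3. ⊥bis P1·P2 via (65.64,15.29): [(27.8186, 0) (77.2659, 0) (46.8515, 40) (37.5163, 40)]  |A|=1175.6497
4. canonical 4-gon: [(27.8186, 0) (77.2659, 0) (46.8515, 40) (37.5163, 40)]
5. shoelace: 1175.6497

Area of P1's cell: 1175.6497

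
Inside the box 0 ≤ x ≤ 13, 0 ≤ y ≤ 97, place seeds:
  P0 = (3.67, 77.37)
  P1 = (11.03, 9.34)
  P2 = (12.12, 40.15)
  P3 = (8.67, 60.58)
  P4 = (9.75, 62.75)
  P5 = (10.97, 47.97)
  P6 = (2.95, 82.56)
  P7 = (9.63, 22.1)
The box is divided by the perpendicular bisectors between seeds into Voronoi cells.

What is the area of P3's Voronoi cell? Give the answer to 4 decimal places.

1. box [0,13]×[0,97]: [(0, 0) (13, 0) (13, 97) (0, 97)]
2. ⊥bis P3·P0 via (6.17,68.975): [(0, 67.1376) (0, 0) (13, 0) (13, 71.0089)]  |A|=897.9525
3. ⊥bis P3·P1 via (9.85,34.96): [(0, 67.1376) (0, 34.5063) (13, 35.1051) (13, 71.0089)]  |A|=445.4784
4. ⊥bis P3·P2 via (10.395,50.365): [(0, 67.1376) (0, 48.6096) (13, 50.8049) (13, 71.0089)]  |A|=251.7582
5. ⊥bis P3·P4 via (9.21,61.665): [(0, 66.2488) (0, 48.6096) (13, 50.8049) (13, 59.7787)]  |A|=172.9845
6. ⊥bis P3·P5 via (9.82,54.275): [(0, 66.2488) (0, 52.4839) (13, 54.855) (13, 59.7787)]  |A|=121.476
7. ⊥bis P3·P6 via (5.81,71.57): [(0, 66.2488) (0, 52.4839) (13, 54.855) (13, 59.7787)]  |A|=121.476
8. ⊥bis P3·P7 via (9.15,41.34): [(0, 66.2488) (0, 52.4839) (13, 54.855) (13, 59.7787)]  |A|=121.476
9. canonical 4-gon: [(0, 66.2488) (0, 52.4839) (13, 54.855) (13, 59.7787)]
10. shoelace: 121.476

Area of P3's cell: 121.4760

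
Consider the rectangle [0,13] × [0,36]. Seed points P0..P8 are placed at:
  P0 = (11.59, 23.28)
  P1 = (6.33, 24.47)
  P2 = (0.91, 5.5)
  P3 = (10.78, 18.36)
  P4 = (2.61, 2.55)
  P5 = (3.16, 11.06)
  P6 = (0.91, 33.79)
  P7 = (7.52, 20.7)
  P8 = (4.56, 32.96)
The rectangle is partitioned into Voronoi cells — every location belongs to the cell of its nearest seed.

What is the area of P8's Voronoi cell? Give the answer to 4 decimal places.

1. box [0,13]×[0,36]: [(0, 0) (13, 0) (13, 36) (0, 36)]
2. ⊥bis P8·P0 via (8.075,28.12): [(0, 22.2556) (13, 31.6967) (13, 36) (0, 36)]  |A|=117.3098
3. ⊥bis P8·P1 via (5.445,28.715): [(0, 27.5798) (10.2832, 29.7237) (13, 31.6967) (13, 36) (0, 36)]  |A|=89.9349
4. ⊥bis P8·P2 via (2.735,19.23): [(0, 27.5798) (10.2832, 29.7237) (13, 31.6967) (13, 36) (0, 36)]  |A|=89.9349
5. ⊥bis P8·P3 via (7.67,25.66): [(0, 27.5798) (10.2832, 29.7237) (13, 31.6967) (13, 36) (0, 36)]  |A|=89.9349
6. ⊥bis P8·P4 via (3.585,17.755): [(0, 27.5798) (10.2832, 29.7237) (13, 31.6967) (13, 36) (0, 36)]  |A|=89.9349
7. ⊥bis P8·P5 via (3.86,22.01): [(0, 27.5798) (10.2832, 29.7237) (13, 31.6967) (13, 36) (0, 36)]  |A|=89.9349
8. ⊥bis P8·P6 via (2.735,33.375): [(1.4877, 27.89) (10.2832, 29.7237) (13, 31.6967) (13, 36) (3.3319, 36)]  |A|=70.1605
9. ⊥bis P8·P7 via (6.04,26.83): [(1.4877, 27.89) (10.2832, 29.7237) (13, 31.6967) (13, 36) (3.3319, 36)]  |A|=70.1605
10. canonical 5-gon: [(1.4877, 27.89) (10.2832, 29.7237) (13, 31.6967) (13, 36) (3.3319, 36)]
11. shoelace: 70.1605

Area of P8's cell: 70.1605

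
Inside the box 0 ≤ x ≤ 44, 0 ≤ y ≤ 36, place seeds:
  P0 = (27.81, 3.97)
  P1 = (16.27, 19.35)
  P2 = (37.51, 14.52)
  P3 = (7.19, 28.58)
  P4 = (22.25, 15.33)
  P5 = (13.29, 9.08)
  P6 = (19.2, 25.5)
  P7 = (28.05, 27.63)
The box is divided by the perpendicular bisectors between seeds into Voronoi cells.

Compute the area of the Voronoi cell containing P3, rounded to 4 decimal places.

1. box [0,44]×[0,36]: [(0, 0) (44, 0) (44, 36) (0, 36)]
2. ⊥bis P3·P0 via (17.5,16.275): [(0, 1.6123) (41.0418, 36) (0, 36)]  |A|=705.6676
3. ⊥bis P3·P1 via (11.73,23.965): [(0, 12.4256) (23.9638, 36) (0, 36)]  |A|=282.466
4. ⊥bis P3·P2 via (22.35,21.55): [(0, 12.4256) (23.9638, 36) (0, 36)]  |A|=282.466
5. ⊥bis P3·P4 via (14.72,21.955): [(0, 12.4256) (23.9638, 36) (0, 36)]  |A|=282.466
6. ⊥bis P3·P5 via (10.24,18.83): [(0, 15.6267) (4.7711, 17.1192) (23.9638, 36) (0, 36)]  |A|=274.8295
7. ⊥bis P3·P6 via (13.195,27.04): [(0, 15.6267) (4.7711, 17.1192) (12.6346, 24.8549) (15.4928, 36) (0, 36)]  |A|=227.6246
8. ⊥bis P3·P7 via (17.62,28.105): [(0, 15.6267) (4.7711, 17.1192) (12.6346, 24.8549) (15.4928, 36) (0, 36)]  |A|=227.6246
9. canonical 5-gon: [(0, 15.6267) (4.7711, 17.1192) (12.6346, 24.8549) (15.4928, 36) (0, 36)]
10. shoelace: 227.6246

Area of P3's cell: 227.6246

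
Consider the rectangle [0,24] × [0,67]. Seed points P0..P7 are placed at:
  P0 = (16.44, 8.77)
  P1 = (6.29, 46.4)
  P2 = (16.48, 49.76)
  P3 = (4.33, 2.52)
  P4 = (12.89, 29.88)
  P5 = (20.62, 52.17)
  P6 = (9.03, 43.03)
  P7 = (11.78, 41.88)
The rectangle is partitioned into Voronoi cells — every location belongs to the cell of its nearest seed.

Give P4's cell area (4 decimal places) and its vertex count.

1. box [0,24]×[0,67]: [(0, 0) (24, 0) (24, 67) (0, 67)]
2. ⊥bis P4·P0 via (14.665,19.325): [(0, 16.8588) (24, 20.8948) (24, 67) (0, 67)]  |A|=1154.9559
3. ⊥bis P4·P1 via (9.59,38.14): [(0, 34.3086) (0, 16.8588) (24, 20.8948) (24, 43.897)]  |A|=485.4239
4. ⊥bis P4·P2 via (14.685,39.82): [(14.0721, 39.9307) (0, 34.3086) (0, 16.8588) (24, 20.8948) (24, 38.1379)]  |A|=456.8358
5. ⊥bis P4·P3 via (8.61,16.2): [(14.0721, 39.9307) (0, 34.3086) (0, 18.8938) (4.2304, 17.5702) (24, 20.8948) (24, 38.1379)]  |A|=452.5316
6. ⊥bis P4·P5 via (16.755,41.025): [(14.0721, 39.9307) (0, 34.3086) (0, 18.8938) (4.2304, 17.5702) (24, 20.8948) (24, 38.1379)]  |A|=452.5316
7. ⊥bis P4·P6 via (10.96,36.455): [(19.4761, 38.9548) (0, 33.2378) (0, 18.8938) (4.2304, 17.5702) (24, 20.8948) (24, 38.1379)]  |A|=420.0469
8. ⊥bis P4·P7 via (12.335,35.88): [(7.4672, 35.4297) (0, 33.2378) (0, 18.8938) (4.2304, 17.5702) (24, 20.8948) (24, 36.959)]  |A|=397.4233
9. canonical 6-gon: [(7.4672, 35.4297) (0, 33.2378) (0, 18.8938) (4.2304, 17.5702) (24, 20.8948) (24, 36.959)]
10. shoelace: 397.4233

Area of P4's cell: 397.4233 (6 vertices)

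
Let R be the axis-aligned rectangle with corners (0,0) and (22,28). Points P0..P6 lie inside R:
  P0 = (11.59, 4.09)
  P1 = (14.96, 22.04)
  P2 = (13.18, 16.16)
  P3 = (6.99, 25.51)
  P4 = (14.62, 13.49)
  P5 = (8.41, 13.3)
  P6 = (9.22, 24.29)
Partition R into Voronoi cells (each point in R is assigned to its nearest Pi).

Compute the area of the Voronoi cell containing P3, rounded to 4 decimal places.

1. box [0,22]×[0,28]: [(0, 0) (22, 0) (22, 28) (0, 28)]
2. ⊥bis P3·P0 via (9.29,14.8): [(0, 12.8049) (22, 17.5295) (22, 28) (0, 28)]  |A|=282.321
3. ⊥bis P3·P1 via (10.975,23.775): [(0, 12.8049) (6.8382, 14.2735) (12.8145, 28) (0, 28)]  |A|=139.9026
4. ⊥bis P3·P2 via (10.085,20.835): [(0, 14.1584) (9.537, 20.4722) (12.8145, 28) (0, 28)]  |A|=114.2361
5. ⊥bis P3·P4 via (10.805,19.5): [(0, 14.1584) (9.537, 20.4722) (12.8145, 28) (0, 28)]  |A|=114.2361
6. ⊥bis P3·P5 via (7.7,19.405): [(0, 18.5095) (7.9729, 19.4367) (9.537, 20.4722) (12.8145, 28) (0, 28)]  |A|=96.8906
7. ⊥bis P3·P6 via (8.105,24.9): [(0, 18.5095) (4.922, 19.0819) (9.801, 28) (0, 28)]  |A|=67.0591
8. canonical 4-gon: [(0, 18.5095) (4.922, 19.0819) (9.801, 28) (0, 28)]
9. shoelace: 67.0591

Area of P3's cell: 67.0591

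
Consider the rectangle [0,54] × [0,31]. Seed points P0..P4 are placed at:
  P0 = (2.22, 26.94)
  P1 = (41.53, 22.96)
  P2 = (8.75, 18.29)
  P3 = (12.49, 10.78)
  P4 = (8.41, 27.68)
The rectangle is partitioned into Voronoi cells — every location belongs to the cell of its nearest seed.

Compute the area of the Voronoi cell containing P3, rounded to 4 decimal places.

1. box [0,54]×[0,31]: [(0, 0) (54, 0) (54, 31) (0, 31)]
2. ⊥bis P3·P0 via (7.355,18.86): [(0, 14.1858) (0, 0) (54, 0) (54, 31) (26.4575, 31)]  |A|=1451.5687
3. ⊥bis P3·P1 via (27.01,16.87): [(22.2145, 28.3035) (0, 14.1858) (0, 0) (34.0856, 0)]  |A|=639.9369
4. ⊥bis P3·P2 via (10.62,14.535): [(24.9882, 21.6904) (0, 9.2462) (0, 0) (34.0856, 0)]  |A|=485.1889
5. ⊥bis P3·P4 via (10.45,19.23): [(24.9882, 21.6904) (0, 9.2462) (0, 0) (34.0856, 0)]  |A|=485.1889
6. canonical 4-gon: [(24.9882, 21.6904) (0, 9.2462) (0, 0) (34.0856, 0)]
7. shoelace: 485.1889

Area of P3's cell: 485.1889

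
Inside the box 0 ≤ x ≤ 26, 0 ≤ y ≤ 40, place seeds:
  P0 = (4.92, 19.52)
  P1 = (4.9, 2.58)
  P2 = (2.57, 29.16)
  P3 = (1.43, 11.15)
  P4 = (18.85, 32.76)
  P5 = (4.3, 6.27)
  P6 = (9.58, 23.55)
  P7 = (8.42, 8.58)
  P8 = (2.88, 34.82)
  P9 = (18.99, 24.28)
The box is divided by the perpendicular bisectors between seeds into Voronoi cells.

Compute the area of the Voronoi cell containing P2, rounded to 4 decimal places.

Area of P2's cell: 57.7692

1. box [0,26]×[0,40]: [(0, 0) (26, 0) (26, 40) (0, 40)]
2. ⊥bis P2·P0 via (3.745,24.34): [(0, 23.4271) (26, 29.7652) (26, 40) (0, 40)]  |A|=348.5002
3. ⊥bis P2·P1 via (3.735,15.87): [(0, 23.4271) (26, 29.7652) (26, 40) (0, 40)]  |A|=348.5002
4. ⊥bis P2·P3 via (2,20.155): [(0, 23.4271) (26, 29.7652) (26, 40) (0, 40)]  |A|=348.5002
5. ⊥bis P2·P4 via (10.71,30.96): [(0, 23.4271) (11.7428, 26.2897) (8.711, 40) (0, 40)]  |A|=157.0212
6. ⊥bis P2·P5 via (3.435,17.715): [(0, 23.4271) (11.7428, 26.2897) (8.711, 40) (0, 40)]  |A|=157.0212
7. ⊥bis P2·P6 via (6.075,26.355): [(0, 23.4271) (4.6363, 24.5573) (10.5044, 31.8898) (8.711, 40) (0, 40)]  |A|=136.0502
8. ⊥bis P2·P7 via (5.495,18.87): [(0, 23.4271) (4.6363, 24.5573) (10.5044, 31.8898) (8.711, 40) (0, 40)]  |A|=136.0502
9. ⊥bis P2·P8 via (2.725,31.99): [(0, 32.1392) (0, 23.4271) (4.6363, 24.5573) (10.2546, 31.5776)]  |A|=57.7692
10. ⊥bis P2·P9 via (10.78,26.72): [(0, 32.1392) (0, 23.4271) (4.6363, 24.5573) (10.2546, 31.5776)]  |A|=57.7692
11. canonical 4-gon: [(0, 32.1392) (0, 23.4271) (4.6363, 24.5573) (10.2546, 31.5776)]
12. shoelace: 57.7692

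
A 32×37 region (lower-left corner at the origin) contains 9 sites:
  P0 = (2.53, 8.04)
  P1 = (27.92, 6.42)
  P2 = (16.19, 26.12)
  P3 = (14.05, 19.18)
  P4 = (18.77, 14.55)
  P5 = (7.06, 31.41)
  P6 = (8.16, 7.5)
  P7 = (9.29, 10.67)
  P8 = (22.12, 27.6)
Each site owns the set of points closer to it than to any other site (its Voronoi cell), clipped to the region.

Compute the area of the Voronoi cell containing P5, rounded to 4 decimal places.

1. box [0,32]×[0,37]: [(0, 0) (32, 0) (32, 37) (0, 37)]
2. ⊥bis P5·P0 via (4.795,19.725): [(0, 20.6545) (32, 14.4516) (32, 37) (0, 37)]  |A|=622.3026
3. ⊥bis P5·P1 via (17.49,18.915): [(0, 20.6545) (15.8851, 17.5753) (32, 31.027) (32, 37) (0, 37)]  |A|=488.7474
4. ⊥bis P5·P2 via (11.625,28.765): [(0, 20.6545) (6.2264, 19.4475) (16.3964, 37) (0, 37)]  |A|=194.7856
5. ⊥bis P5·P3 via (10.555,25.295): [(0, 20.6545) (1.8188, 20.3019) (9.1488, 24.4913) (16.3964, 37) (0, 37)]  |A|=182.4221
6. ⊥bis P5·P4 via (12.915,22.98): [(0, 20.6545) (1.8188, 20.3019) (9.1488, 24.4913) (16.3964, 37) (0, 37)]  |A|=182.4221
7. ⊥bis P5·P6 via (7.61,19.455): [(0, 20.6545) (1.8188, 20.3019) (9.1488, 24.4913) (16.3964, 37) (0, 37)]  |A|=182.4221
8. ⊥bis P5·P7 via (8.175,21.04): [(0, 20.6545) (1.6374, 20.3371) (1.9367, 20.3692) (9.1488, 24.4913) (16.3964, 37) (0, 37)]  |A|=182.4139
9. ⊥bis P5·P8 via (14.59,29.505): [(0, 20.6545) (1.6374, 20.3371) (1.9367, 20.3692) (9.1488, 24.4913) (16.3964, 37) (0, 37)]  |A|=182.4139
10. canonical 6-gon: [(0, 20.6545) (1.6374, 20.3371) (1.9367, 20.3692) (9.1488, 24.4913) (16.3964, 37) (0, 37)]
11. shoelace: 182.4139

Area of P5's cell: 182.4139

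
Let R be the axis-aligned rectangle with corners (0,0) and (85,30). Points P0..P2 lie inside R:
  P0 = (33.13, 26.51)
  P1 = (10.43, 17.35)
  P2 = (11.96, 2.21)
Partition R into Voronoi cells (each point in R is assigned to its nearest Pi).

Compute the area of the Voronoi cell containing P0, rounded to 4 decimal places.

1. box [0,85]×[0,30]: [(0, 0) (85, 0) (85, 30) (0, 30)]
2. ⊥bis P0·P1 via (21.78,21.93): [(30.6293, 0) (85, 0) (85, 30) (18.5236, 30)]  |A|=1812.7073
3. ⊥bis P0·P2 via (22.545,14.36): [(26.076, 11.2838) (39.0281, 0) (85, 0) (85, 30) (18.5236, 30)]  |A|=1765.3217
4. canonical 5-gon: [(26.076, 11.2838) (39.0281, 0) (85, 0) (85, 30) (18.5236, 30)]
5. shoelace: 1765.3217

Area of P0's cell: 1765.3217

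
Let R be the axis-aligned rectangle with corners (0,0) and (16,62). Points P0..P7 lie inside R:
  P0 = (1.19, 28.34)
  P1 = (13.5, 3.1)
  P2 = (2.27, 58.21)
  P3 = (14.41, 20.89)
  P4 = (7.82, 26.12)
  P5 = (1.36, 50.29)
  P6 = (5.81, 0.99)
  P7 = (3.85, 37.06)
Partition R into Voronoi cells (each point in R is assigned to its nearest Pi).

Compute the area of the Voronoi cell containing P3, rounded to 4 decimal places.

1. box [0,16]×[0,62]: [(0, 0) (16, 0) (16, 62) (0, 62)]
2. ⊥bis P3·P0 via (7.8,24.615): [(0, 10.7739) (0, 0) (16, 0) (16, 39.1659)]  |A|=399.5184
3. ⊥bis P3·P1 via (13.955,11.995): [(1.0598, 12.6546) (16, 11.8904) (16, 39.1659)]  |A|=203.7499
4. ⊥bis P3·P2 via (8.34,39.55): [(1.0598, 12.6546) (16, 11.8904) (16, 39.1659)]  |A|=203.7499
5. ⊥bis P3·P4 via (11.115,23.505): [(2.4475, 12.5836) (16, 11.8904) (16, 29.6603)]  |A|=120.4131
6. ⊥bis P3·P5 via (7.885,35.59): [(2.4475, 12.5836) (16, 11.8904) (16, 29.6603)]  |A|=120.4131
7. ⊥bis P3·P6 via (10.11,10.94): [(3.4331, 13.8255) (6.8248, 12.3597) (16, 11.8904) (16, 29.6603)]  |A|=117.5848
8. ⊥bis P3·P7 via (9.13,28.975): [(3.4331, 13.8255) (6.8248, 12.3597) (16, 11.8904) (16, 29.6603)]  |A|=117.5848
9. canonical 4-gon: [(3.4331, 13.8255) (6.8248, 12.3597) (16, 11.8904) (16, 29.6603)]
10. shoelace: 117.5848

Area of P3's cell: 117.5848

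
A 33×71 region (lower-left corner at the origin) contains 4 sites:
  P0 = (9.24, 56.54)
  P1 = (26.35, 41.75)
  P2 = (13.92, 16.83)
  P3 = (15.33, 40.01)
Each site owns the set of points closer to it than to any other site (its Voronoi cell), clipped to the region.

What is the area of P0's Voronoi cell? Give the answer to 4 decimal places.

Area of P0's cell: 624.3232

1. box [0,33]×[0,71]: [(0, 0) (33, 0) (33, 71) (0, 71)]
2. ⊥bis P0·P1 via (17.795,49.145): [(0, 28.5586) (33, 66.7351) (33, 71) (0, 71)]  |A|=770.6535
3. ⊥bis P0·P2 via (11.58,36.685): [(0, 35.3202) (6.5078, 36.0872) (33, 66.7351) (33, 71) (0, 71)]  |A|=748.652
4. ⊥bis P0·P3 via (12.285,48.275): [(0, 43.7489) (19.2663, 50.847) (33, 66.7351) (33, 71) (0, 71)]  |A|=624.3232
5. canonical 5-gon: [(0, 43.7489) (19.2663, 50.847) (33, 66.7351) (33, 71) (0, 71)]
6. shoelace: 624.3232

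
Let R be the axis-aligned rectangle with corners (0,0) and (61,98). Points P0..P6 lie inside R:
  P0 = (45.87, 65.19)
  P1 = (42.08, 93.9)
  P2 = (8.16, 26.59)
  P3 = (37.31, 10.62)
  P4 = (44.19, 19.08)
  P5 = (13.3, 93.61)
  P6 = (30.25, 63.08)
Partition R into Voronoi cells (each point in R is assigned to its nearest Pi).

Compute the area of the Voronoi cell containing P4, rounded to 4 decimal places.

Area of P4's cell: 968.9694

1. box [0,61]×[0,98]: [(0, 0) (61, 0) (61, 98) (0, 98)]
2. ⊥bis P4·P0 via (45.03,42.135): [(0, 43.7757) (0, 0) (61, 0) (61, 41.5531)]  |A|=2602.5281
3. ⊥bis P4·P1 via (43.135,56.49): [(0, 43.7757) (0, 0) (61, 0) (61, 41.5531)]  |A|=2602.5281
4. ⊥bis P4·P2 via (26.175,22.835): [(30.3096, 42.6713) (21.4153, 0) (61, 0) (61, 41.5531)]  |A|=1482.2058
5. ⊥bis P4·P3 via (40.75,14.85): [(30.3096, 42.6713) (26.8644, 26.1423) (59.0103, 0) (61, 0) (61, 41.5531)]  |A|=990.7955
6. ⊥bis P4·P5 via (28.745,56.345): [(30.3096, 42.6713) (26.8644, 26.1423) (59.0103, 0) (61, 0) (61, 41.5531)]  |A|=990.7955
7. ⊥bis P4·P6 via (37.22,41.08): [(41.0121, 42.2814) (29.4659, 38.6234) (26.8644, 26.1423) (59.0103, 0) (61, 0) (61, 41.5531)]  |A|=968.9694
8. canonical 6-gon: [(41.0121, 42.2814) (29.4659, 38.6234) (26.8644, 26.1423) (59.0103, 0) (61, 0) (61, 41.5531)]
9. shoelace: 968.9694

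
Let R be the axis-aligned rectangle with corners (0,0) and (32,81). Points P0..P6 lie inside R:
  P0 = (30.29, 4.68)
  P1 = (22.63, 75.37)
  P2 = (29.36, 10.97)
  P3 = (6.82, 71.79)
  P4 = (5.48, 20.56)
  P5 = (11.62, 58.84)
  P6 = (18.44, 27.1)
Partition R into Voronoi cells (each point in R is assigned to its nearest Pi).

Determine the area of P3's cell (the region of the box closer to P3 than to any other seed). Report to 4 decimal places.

Area of P3's cell: 238.9132

1. box [0,32]×[0,81]: [(0, 0) (32, 0) (32, 81) (0, 81)]
2. ⊥bis P3·P0 via (18.555,38.235): [(0, 31.7459) (32, 42.937) (32, 81) (0, 81)]  |A|=1397.0735
3. ⊥bis P3·P1 via (14.725,73.58): [(0, 31.7459) (22.4222, 39.5875) (13.0448, 81) (0, 81)]  |A|=822.3035
4. ⊥bis P3·P2 via (18.09,41.38): [(0, 34.6758) (21.7124, 42.7224) (13.0448, 81) (0, 81)]  |A|=752.5654
5. ⊥bis P3·P4 via (6.15,46.175): [(0, 46.3359) (21.0186, 45.7861) (13.0448, 81) (0, 81)]  |A|=593.9759
6. ⊥bis P3·P5 via (9.22,65.315): [(0, 61.8975) (16.0253, 67.8374) (13.0448, 81) (0, 81)]  |A|=238.9132
7. ⊥bis P3·P6 via (12.63,49.445): [(0, 61.8975) (16.0253, 67.8374) (13.0448, 81) (0, 81)]  |A|=238.9132
8. canonical 4-gon: [(0, 61.8975) (16.0253, 67.8374) (13.0448, 81) (0, 81)]
9. shoelace: 238.9132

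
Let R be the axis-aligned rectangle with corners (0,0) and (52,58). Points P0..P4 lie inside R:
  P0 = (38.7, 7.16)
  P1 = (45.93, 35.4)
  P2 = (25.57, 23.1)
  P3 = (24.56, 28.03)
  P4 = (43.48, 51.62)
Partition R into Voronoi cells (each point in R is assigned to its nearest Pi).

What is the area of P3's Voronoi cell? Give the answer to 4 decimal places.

Area of P3's cell: 958.6627

1. box [0,52]×[0,58]: [(0, 0) (52, 0) (52, 58) (0, 58)]
2. ⊥bis P3·P0 via (31.63,17.595): [(0, 0) (5.6606, 0) (52, 31.3962) (52, 58) (0, 58)]  |A|=2288.5583
3. ⊥bis P3·P1 via (35.245,31.715): [(0, 0) (5.6606, 0) (38.5076, 22.2548) (26.1799, 58) (0, 58)]  |A|=1647.6119
4. ⊥bis P3·P2 via (25.065,25.565): [(0, 20.43) (36.5542, 27.9188) (26.1799, 58) (0, 58)]  |A|=1080.4337
5. ⊥bis P3·P4 via (34.02,39.825): [(0, 20.43) (36.5542, 27.9188) (31.847, 41.5678) (11.3589, 58) (0, 58)]  |A|=958.6627
6. canonical 5-gon: [(0, 20.43) (36.5542, 27.9188) (31.847, 41.5678) (11.3589, 58) (0, 58)]
7. shoelace: 958.6627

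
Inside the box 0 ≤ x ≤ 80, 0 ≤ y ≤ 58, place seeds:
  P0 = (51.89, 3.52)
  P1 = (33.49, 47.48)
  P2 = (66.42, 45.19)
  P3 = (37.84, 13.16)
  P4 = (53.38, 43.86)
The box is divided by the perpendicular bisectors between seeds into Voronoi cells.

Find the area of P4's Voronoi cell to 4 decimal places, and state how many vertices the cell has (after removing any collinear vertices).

Area of P4's cell: 552.3271 (5 vertices)

1. box [0,80]×[0,58]: [(0, 0) (80, 0) (80, 58) (0, 58)]
2. ⊥bis P4·P0 via (52.635,23.69): [(0, 25.6341) (80, 22.6792) (80, 58) (0, 58)]  |A|=2707.465
3. ⊥bis P4·P1 via (43.435,45.67): [(39.5228, 24.1743) (80, 22.6792) (80, 58) (45.6791, 58)]  |A|=1295.3077
4. ⊥bis P4·P2 via (59.9,44.525): [(39.5228, 24.1743) (62.0606, 23.3419) (58.5256, 58) (45.6791, 58)]  |A|=606.3594
5. ⊥bis P4·P3 via (45.61,28.51): [(40.7588, 30.9656) (55.3287, 23.5905) (62.0606, 23.3419) (58.5256, 58) (45.6791, 58)]  |A|=552.3271
6. canonical 5-gon: [(40.7588, 30.9656) (55.3287, 23.5905) (62.0606, 23.3419) (58.5256, 58) (45.6791, 58)]
7. shoelace: 552.3271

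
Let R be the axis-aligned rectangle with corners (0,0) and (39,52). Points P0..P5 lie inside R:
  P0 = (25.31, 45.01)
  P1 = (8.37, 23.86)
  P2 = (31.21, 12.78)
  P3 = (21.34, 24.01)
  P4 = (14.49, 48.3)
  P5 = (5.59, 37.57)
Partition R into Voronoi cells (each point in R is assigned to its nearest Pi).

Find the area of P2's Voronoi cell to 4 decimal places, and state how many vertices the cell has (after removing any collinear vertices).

Area of P2's cell: 474.0750 (4 vertices)

1. box [0,39]×[0,52]: [(0, 0) (39, 0) (39, 52) (0, 52)]
2. ⊥bis P2·P0 via (28.26,28.895): [(0, 23.7217) (0, 0) (39, 0) (39, 30.8611)]  |A|=1064.3646
3. ⊥bis P2·P1 via (19.79,18.32): [(24.5946, 28.224) (10.9027, 0) (39, 0) (39, 30.8611)]  |A|=618.7924
4. ⊥bis P2·P3 via (26.275,18.395): [(15.0333, 8.5147) (10.9027, 0) (39, 0) (39, 29.5789)]  |A|=474.075
5. ⊥bis P2·P4 via (22.85,30.54): [(15.0333, 8.5147) (10.9027, 0) (39, 0) (39, 29.5789)]  |A|=474.075
6. ⊥bis P2·P5 via (18.4,25.175): [(15.0333, 8.5147) (10.9027, 0) (39, 0) (39, 29.5789)]  |A|=474.075
7. canonical 4-gon: [(15.0333, 8.5147) (10.9027, 0) (39, 0) (39, 29.5789)]
8. shoelace: 474.075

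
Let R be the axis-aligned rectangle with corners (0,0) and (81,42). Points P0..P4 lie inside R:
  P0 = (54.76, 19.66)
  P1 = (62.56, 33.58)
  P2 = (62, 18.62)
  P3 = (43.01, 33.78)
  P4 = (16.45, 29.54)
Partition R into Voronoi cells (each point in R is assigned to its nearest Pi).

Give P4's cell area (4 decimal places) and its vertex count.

1. box [0,81]×[0,42]: [(0, 0) (81, 0) (81, 42) (0, 42)]
2. ⊥bis P4·P0 via (35.605,24.6): [(0, 0) (29.2608, 0) (40.0924, 42) (0, 42)]  |A|=1456.4161
3. ⊥bis P4·P1 via (39.505,31.56): [(0, 0) (29.2608, 0) (38.9712, 37.6525) (38.5903, 42) (0, 42)]  |A|=1453.1509
4. ⊥bis P4·P2 via (39.225,24.08): [(0, 0) (29.2608, 0) (38.9712, 37.6525) (38.5903, 42) (0, 42)]  |A|=1453.1509
5. ⊥bis P4·P3 via (29.73,31.66): [(0, 0) (29.2608, 0) (32.6724, 13.2286) (28.0793, 42) (0, 42)]  |A|=1283.5999
6. canonical 5-gon: [(0, 0) (29.2608, 0) (32.6724, 13.2286) (28.0793, 42) (0, 42)]
7. shoelace: 1283.5999

Area of P4's cell: 1283.5999 (5 vertices)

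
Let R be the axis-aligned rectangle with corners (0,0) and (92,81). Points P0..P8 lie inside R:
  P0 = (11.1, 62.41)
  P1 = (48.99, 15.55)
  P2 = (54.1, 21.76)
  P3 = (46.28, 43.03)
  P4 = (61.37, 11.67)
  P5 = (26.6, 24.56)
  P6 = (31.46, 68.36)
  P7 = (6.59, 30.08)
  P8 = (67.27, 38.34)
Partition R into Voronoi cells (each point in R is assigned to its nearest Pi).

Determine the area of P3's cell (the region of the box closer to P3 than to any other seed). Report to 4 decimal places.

Area of P3's cell: 782.6693

1. box [0,92]×[0,81]: [(0, 0) (92, 0) (92, 81) (0, 81)]
2. ⊥bis P3·P0 via (28.69,52.72): [(0, 0.6398) (0, 0) (92, 0) (92, 81) (44.2689, 81)]  |A|=5673.2705
3. ⊥bis P3·P1 via (47.635,29.29): [(13.953, 25.9684) (92, 33.6652) (92, 81) (44.2689, 81)]  |A|=3160.53
4. ⊥bis P3·P2 via (50.19,32.395): [(13.953, 25.9684) (39.5854, 28.4962) (92, 47.7666) (92, 81) (44.2689, 81)]  |A|=2790.9686
5. ⊥bis P3·P4 via (53.825,27.35): [(13.953, 25.9684) (39.5854, 28.4962) (92, 47.7666) (92, 81) (44.2689, 81)]  |A|=2790.9686
6. ⊥bis P3·P5 via (36.44,33.795): [(24.9871, 45.9982) (40.9442, 28.9957) (92, 47.7666) (92, 81) (44.2689, 81)]  |A|=2532.6714
7. ⊥bis P3·P6 via (38.87,55.695): [(26.2667, 48.3211) (24.9871, 45.9982) (40.9442, 28.9957) (92, 47.7666) (92, 81) (82.1207, 81)]  |A|=1914.1943
8. ⊥bis P3·P7 via (26.435,36.555): [(26.2667, 48.3211) (24.9871, 45.9982) (40.9442, 28.9957) (92, 47.7666) (92, 81) (82.1207, 81)]  |A|=1914.1943
9. ⊥bis P3·P8 via (56.775,40.685): [(63.3259, 70.0036) (26.2667, 48.3211) (24.9871, 45.9982) (40.9442, 28.9957) (55.3463, 34.2907)]  |A|=782.6693
10. canonical 5-gon: [(63.3259, 70.0036) (26.2667, 48.3211) (24.9871, 45.9982) (40.9442, 28.9957) (55.3463, 34.2907)]
11. shoelace: 782.6693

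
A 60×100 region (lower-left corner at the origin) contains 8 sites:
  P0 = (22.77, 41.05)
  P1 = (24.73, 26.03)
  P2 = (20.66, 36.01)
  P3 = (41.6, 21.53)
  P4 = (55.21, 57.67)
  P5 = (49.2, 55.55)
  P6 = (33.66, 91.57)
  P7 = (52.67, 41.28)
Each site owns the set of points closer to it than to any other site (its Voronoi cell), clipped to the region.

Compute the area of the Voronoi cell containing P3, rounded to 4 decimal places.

1. box [0,60]×[0,100]: [(0, 0) (60, 0) (60, 100) (0, 100)]
2. ⊥bis P3·P0 via (32.185,31.29): [(0, 0.2427) (0, 0) (60, 0) (60, 58.1218)]  |A|=1750.9342
3. ⊥bis P3·P1 via (33.165,23.78): [(36.2019, 35.1649) (26.8218, 0) (60, 0) (60, 58.1218)]  |A|=1274.9489
4. ⊥bis P3·P2 via (31.13,28.77): [(36.2019, 35.1649) (26.8218, 0) (60, 0) (60, 58.1218)]  |A|=1274.9489
5. ⊥bis P3·P4 via (48.405,39.6): [(42.935, 41.66) (36.2019, 35.1649) (26.8218, 0) (60, 0) (60, 35.2334)]  |A|=1079.6535
6. ⊥bis P3·P5 via (45.4,38.54): [(59.7065, 35.344) (40.7724, 39.5738) (36.2019, 35.1649) (26.8218, 0) (60, 0) (60, 35.2334)]  |A|=1055.3299
7. ⊥bis P3·P6 via (37.63,56.55): [(59.7065, 35.344) (40.7724, 39.5738) (36.2019, 35.1649) (26.8218, 0) (60, 0) (60, 35.2334)]  |A|=1055.3299
8. ⊥bis P3·P7 via (47.135,31.405): [(37.7546, 36.6628) (36.2019, 35.1649) (26.8218, 0) (60, 0) (60, 24.1941)]  |A|=897.5818
9. canonical 5-gon: [(37.7546, 36.6628) (36.2019, 35.1649) (26.8218, 0) (60, 0) (60, 24.1941)]
10. shoelace: 897.5818

Area of P3's cell: 897.5818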